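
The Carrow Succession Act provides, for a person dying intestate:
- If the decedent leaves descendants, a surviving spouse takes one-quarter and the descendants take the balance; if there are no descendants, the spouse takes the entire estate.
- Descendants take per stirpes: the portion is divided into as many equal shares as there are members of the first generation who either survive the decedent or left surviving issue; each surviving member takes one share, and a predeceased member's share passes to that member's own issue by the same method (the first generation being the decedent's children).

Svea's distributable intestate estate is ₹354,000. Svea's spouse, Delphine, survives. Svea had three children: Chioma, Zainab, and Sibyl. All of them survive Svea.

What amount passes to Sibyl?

Sibyl receives ₹88,500.

Delphine takes one-quarter of ₹354,000 = ₹88,500. The remaining ₹265,500 passes to the descendants.
The descendants' portion (₹265,500) is divided into 3 shares of ₹88,500: Chioma, Zainab, and Sibyl each take ₹88,500.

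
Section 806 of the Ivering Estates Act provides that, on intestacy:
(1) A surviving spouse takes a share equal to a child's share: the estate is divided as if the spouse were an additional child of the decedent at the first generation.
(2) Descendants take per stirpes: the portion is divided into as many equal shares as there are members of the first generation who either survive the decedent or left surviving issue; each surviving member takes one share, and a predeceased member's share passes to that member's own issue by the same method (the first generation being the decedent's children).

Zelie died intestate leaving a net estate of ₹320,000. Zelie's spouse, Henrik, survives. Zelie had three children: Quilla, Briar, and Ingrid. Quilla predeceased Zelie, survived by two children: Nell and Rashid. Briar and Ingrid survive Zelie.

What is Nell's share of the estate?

The spouse counts as an additional share at the children's level, so there are 4 primary shares of ₹80,000. Henrik takes one such share (₹80,000).
The children's combined portion (₹240,000) is divided into 3 shares of ₹80,000: Briar and Ingrid each take ₹80,000; Quilla's ₹80,000 share passes to Quilla's issue.
Quilla's share (₹80,000) is divided into 2 shares of ₹40,000: Nell and Rashid each take ₹40,000.

Nell receives ₹40,000.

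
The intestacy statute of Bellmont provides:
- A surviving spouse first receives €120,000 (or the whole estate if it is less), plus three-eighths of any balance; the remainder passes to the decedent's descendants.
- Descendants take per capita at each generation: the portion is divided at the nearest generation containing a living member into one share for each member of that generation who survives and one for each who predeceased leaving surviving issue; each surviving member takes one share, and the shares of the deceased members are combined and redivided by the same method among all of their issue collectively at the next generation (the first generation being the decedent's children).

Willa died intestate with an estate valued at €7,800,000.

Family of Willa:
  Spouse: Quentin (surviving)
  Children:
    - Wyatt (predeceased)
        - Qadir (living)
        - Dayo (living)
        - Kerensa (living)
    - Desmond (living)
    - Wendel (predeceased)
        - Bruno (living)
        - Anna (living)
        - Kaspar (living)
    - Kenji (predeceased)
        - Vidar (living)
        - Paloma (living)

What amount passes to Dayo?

Quentin first takes €120,000, leaving a balance of €7,680,000. Quentin then takes three-eighths of the balance (€2,880,000), for a total of €3,000,000. The remaining €4,800,000 passes to the descendants.
The descendants' portion (€4,800,000) is divided at the children's generation into 4 shares of €1,200,000. Desmond takes €1,200,000. The 3 shares of the deceased (Wyatt, Wendel, and Kenji) are combined into a pool of €3,600,000.
That pool (€3,600,000) is divided at the grandchildren's generation equally among Qadir, Dayo, Kerensa, Bruno, Anna, Kaspar, Vidar, and Paloma: €450,000 each.

Dayo receives €450,000.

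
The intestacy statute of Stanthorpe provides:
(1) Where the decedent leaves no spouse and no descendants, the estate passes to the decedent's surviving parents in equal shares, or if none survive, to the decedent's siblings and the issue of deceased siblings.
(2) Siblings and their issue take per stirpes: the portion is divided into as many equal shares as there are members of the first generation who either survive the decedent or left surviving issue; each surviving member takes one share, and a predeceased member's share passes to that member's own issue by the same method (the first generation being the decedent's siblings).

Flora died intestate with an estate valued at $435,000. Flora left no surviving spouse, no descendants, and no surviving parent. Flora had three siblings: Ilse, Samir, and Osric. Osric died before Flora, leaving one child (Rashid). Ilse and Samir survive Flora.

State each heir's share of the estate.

Ilse: $145,000; Samir: $145,000; Rashid: $145,000

The entire $435,000 passes to the siblings and their issue.
That amount ($435,000) is divided into 3 shares of $145,000: Ilse and Samir each take $145,000; Osric's $145,000 share passes to Osric's issue.
Osric's share ($145,000) passes entirely to Rashid.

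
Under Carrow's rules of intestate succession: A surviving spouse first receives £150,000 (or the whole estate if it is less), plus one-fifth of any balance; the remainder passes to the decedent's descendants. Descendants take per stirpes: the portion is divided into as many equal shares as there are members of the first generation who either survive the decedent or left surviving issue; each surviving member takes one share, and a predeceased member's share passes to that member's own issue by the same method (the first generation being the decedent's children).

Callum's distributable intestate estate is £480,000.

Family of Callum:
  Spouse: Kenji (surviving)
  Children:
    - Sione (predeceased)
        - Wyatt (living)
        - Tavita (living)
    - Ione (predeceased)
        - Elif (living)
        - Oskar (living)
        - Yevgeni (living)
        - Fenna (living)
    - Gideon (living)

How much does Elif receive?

Elif receives £22,000.

Kenji first takes £150,000, leaving a balance of £330,000. Kenji then takes one-fifth of the balance (£66,000), for a total of £216,000. The remaining £264,000 passes to the descendants.
The descendants' portion (£264,000) is divided into 3 shares of £88,000: Gideon takes £88,000; Sione's £88,000 share passes to Sione's issue; Ione's £88,000 share passes to Ione's issue.
Sione's share (£88,000) is divided into 2 shares of £44,000: Wyatt and Tavita each take £44,000.
Ione's share (£88,000) is divided into 4 shares of £22,000: Elif, Oskar, Yevgeni, and Fenna each take £22,000.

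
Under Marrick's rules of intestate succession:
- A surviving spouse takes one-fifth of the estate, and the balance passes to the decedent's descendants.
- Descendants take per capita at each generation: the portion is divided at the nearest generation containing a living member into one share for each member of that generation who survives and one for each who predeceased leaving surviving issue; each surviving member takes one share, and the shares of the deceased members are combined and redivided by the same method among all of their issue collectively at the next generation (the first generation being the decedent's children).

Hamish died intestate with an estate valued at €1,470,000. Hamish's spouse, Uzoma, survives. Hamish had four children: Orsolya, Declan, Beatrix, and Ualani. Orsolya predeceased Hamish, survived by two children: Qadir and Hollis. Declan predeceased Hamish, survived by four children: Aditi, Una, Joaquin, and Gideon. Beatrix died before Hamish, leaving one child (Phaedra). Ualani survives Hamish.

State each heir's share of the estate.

Uzoma takes one-fifth of €1,470,000 = €294,000. The remaining €1,176,000 passes to the descendants.
The descendants' portion (€1,176,000) is divided at the children's generation into 4 shares of €294,000. Ualani takes €294,000. The 3 shares of the deceased (Orsolya, Declan, and Beatrix) are combined into a pool of €882,000.
That pool (€882,000) is divided at the grandchildren's generation equally among Qadir, Hollis, Aditi, Una, Joaquin, Gideon, and Phaedra: €126,000 each.

Uzoma: €294,000; Qadir: €126,000; Hollis: €126,000; Aditi: €126,000; Una: €126,000; Joaquin: €126,000; Gideon: €126,000; Phaedra: €126,000; Ualani: €294,000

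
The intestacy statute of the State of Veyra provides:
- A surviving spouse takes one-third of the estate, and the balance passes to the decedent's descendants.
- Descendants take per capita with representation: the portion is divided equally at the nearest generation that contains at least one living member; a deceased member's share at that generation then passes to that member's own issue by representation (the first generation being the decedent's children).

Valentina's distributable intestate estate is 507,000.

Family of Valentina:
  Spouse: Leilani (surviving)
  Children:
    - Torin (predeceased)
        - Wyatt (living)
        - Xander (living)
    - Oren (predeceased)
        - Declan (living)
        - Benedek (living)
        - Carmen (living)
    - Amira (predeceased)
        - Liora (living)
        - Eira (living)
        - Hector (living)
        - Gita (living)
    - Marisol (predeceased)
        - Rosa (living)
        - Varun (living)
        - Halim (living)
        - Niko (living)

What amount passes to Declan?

Declan receives 26,000.

Leilani takes one-third of 507,000 = 169,000. The remaining 338,000 passes to the descendants.
No child survives, so the initial division is made at the grandchildren's generation.
The descendants' portion (338,000) is divided into 13 shares of 26,000: Wyatt, Xander, Declan, Benedek, Carmen, Liora, Eira, Hector, Gita, Rosa, Varun, Halim, and Niko each take 26,000.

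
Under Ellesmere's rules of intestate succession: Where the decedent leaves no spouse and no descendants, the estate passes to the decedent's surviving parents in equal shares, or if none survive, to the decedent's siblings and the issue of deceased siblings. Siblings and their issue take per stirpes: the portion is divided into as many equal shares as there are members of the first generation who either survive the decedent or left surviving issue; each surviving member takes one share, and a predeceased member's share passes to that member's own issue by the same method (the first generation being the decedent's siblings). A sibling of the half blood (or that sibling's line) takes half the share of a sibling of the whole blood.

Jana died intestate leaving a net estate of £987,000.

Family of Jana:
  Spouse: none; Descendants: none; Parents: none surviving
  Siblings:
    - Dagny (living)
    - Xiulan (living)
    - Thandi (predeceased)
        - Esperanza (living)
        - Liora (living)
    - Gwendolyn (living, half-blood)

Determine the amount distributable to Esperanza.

Esperanza receives £141,000.

The entire £987,000 passes to the siblings and their issue.
Counting each half-blood sibling's line as half a unit, there are 7/2 units in £987,000, so one unit is £282,000. Whole-blood lines (Dagny, Xiulan, and Thandi) take £282,000 each; half-blood lines (Gwendolyn) take £141,000 each.
Thandi's share (£282,000) is divided into 2 shares of £141,000: Esperanza and Liora each take £141,000.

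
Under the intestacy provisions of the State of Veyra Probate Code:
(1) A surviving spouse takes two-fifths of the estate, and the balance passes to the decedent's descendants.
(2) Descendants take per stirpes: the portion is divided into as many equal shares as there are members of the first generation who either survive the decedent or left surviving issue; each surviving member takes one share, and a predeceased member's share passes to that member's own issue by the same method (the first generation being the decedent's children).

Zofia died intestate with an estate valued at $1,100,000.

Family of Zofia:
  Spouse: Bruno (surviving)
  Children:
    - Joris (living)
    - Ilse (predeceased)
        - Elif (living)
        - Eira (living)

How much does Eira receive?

Eira receives $165,000.

Bruno takes two-fifths of $1,100,000 = $440,000. The remaining $660,000 passes to the descendants.
The descendants' portion ($660,000) is divided into 2 shares of $330,000: Joris takes $330,000; Ilse's $330,000 share passes to Ilse's issue.
Ilse's share ($330,000) is divided into 2 shares of $165,000: Elif and Eira each take $165,000.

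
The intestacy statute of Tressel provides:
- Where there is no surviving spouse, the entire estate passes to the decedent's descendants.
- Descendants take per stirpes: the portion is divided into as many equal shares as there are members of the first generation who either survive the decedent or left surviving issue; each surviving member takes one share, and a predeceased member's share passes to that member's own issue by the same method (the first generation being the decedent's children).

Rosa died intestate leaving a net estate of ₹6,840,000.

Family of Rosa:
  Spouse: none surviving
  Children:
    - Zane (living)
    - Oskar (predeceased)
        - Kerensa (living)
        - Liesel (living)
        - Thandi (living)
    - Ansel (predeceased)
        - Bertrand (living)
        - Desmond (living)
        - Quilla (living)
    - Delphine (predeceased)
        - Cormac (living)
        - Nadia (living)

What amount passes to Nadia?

Nadia receives ₹855,000.

The entire ₹6,840,000 passes to the descendants.
That amount (₹6,840,000) is divided into 4 shares of ₹1,710,000: Zane takes ₹1,710,000; Oskar's ₹1,710,000 share passes to Oskar's issue; Ansel's ₹1,710,000 share passes to Ansel's issue; Delphine's ₹1,710,000 share passes to Delphine's issue.
Oskar's share (₹1,710,000) is divided into 3 shares of ₹570,000: Kerensa, Liesel, and Thandi each take ₹570,000.
Ansel's share (₹1,710,000) is divided into 3 shares of ₹570,000: Bertrand, Desmond, and Quilla each take ₹570,000.
Delphine's share (₹1,710,000) is divided into 2 shares of ₹855,000: Cormac and Nadia each take ₹855,000.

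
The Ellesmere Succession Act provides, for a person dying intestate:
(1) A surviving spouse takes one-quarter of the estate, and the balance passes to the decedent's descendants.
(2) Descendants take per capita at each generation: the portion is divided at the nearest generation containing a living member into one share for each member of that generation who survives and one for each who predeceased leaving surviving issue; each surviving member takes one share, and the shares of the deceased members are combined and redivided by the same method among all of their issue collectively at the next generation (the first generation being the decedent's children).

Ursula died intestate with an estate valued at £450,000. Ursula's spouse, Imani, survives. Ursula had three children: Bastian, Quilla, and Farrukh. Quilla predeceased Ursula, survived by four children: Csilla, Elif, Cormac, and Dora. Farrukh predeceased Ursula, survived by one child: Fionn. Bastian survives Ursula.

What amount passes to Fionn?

Imani takes one-quarter of £450,000 = £112,500. The remaining £337,500 passes to the descendants.
The descendants' portion (£337,500) is divided at the children's generation into 3 shares of £112,500. Bastian takes £112,500. The 2 shares of the deceased (Quilla and Farrukh) are combined into a pool of £225,000.
That pool (£225,000) is divided at the grandchildren's generation equally among Csilla, Elif, Cormac, Dora, and Fionn: £45,000 each.

Fionn receives £45,000.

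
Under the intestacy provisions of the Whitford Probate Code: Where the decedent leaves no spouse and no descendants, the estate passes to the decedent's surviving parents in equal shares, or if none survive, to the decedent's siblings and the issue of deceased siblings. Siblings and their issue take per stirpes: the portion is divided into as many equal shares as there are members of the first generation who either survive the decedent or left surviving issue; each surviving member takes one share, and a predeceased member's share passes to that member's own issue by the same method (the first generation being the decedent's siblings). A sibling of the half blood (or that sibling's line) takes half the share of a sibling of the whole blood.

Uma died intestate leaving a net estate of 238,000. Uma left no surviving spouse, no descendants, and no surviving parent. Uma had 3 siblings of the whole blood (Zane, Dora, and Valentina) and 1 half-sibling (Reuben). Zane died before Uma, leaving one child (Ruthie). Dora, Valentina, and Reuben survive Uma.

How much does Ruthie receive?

Ruthie receives 68,000.

The entire 238,000 passes to the siblings and their issue.
Counting each half-blood sibling's line as half a unit, there are 7/2 units in 238,000, so one unit is 68,000. Whole-blood lines (Zane, Dora, and Valentina) take 68,000 each; half-blood lines (Reuben) take 34,000 each.
Zane's share (68,000) passes entirely to Ruthie.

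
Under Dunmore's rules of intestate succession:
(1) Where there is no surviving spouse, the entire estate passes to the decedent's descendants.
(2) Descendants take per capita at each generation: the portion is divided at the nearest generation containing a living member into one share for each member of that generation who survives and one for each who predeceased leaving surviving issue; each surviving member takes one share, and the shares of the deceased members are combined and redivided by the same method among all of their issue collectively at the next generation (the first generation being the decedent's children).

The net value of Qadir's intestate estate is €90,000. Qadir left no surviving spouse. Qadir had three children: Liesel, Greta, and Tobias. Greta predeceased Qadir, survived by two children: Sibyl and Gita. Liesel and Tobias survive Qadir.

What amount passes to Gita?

The entire €90,000 passes to the descendants.
That amount (€90,000) is divided at the children's generation into 3 shares of €30,000. Liesel and Tobias each take €30,000. The remaining share for the deceased Greta (€30,000) is carried to the next generation.
That pool (€30,000) is divided at the grandchildren's generation equally among Sibyl and Gita: €15,000 each.

Gita receives €15,000.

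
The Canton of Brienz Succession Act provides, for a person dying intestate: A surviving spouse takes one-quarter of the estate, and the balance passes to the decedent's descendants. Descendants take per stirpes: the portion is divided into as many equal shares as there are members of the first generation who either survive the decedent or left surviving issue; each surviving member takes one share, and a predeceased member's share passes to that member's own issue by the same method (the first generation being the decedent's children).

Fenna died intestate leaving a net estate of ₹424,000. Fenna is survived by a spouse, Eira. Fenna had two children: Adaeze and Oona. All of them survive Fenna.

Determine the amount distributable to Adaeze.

Adaeze receives ₹159,000.

Eira takes one-quarter of ₹424,000 = ₹106,000. The remaining ₹318,000 passes to the descendants.
The descendants' portion (₹318,000) is divided into 2 shares of ₹159,000: Adaeze and Oona each take ₹159,000.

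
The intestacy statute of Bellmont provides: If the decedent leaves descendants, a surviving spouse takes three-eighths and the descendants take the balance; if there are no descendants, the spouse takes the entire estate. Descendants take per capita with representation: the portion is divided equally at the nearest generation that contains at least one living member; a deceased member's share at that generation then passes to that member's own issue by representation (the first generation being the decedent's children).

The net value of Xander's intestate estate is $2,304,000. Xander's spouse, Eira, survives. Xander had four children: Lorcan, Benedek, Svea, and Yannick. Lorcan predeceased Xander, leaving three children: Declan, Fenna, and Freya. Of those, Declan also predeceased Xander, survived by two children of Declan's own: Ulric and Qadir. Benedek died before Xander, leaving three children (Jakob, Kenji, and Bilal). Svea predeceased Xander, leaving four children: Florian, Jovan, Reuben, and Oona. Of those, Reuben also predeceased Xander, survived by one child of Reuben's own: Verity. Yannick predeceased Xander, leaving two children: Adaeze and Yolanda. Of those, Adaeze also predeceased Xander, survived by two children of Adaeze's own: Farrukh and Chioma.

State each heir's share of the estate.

Eira takes three-eighths of $2,304,000 = $864,000. The remaining $1,440,000 passes to the descendants.
No child survives, so the initial division is made at the grandchildren's generation.
The descendants' portion ($1,440,000) is divided into 12 shares of $120,000: Fenna, Freya, Jakob, Kenji, Bilal, Florian, Jovan, Oona, and Yolanda each take $120,000; Declan's $120,000 share passes to Declan's issue; Reuben's $120,000 share passes to Reuben's issue; Adaeze's $120,000 share passes to Adaeze's issue.
Declan's share ($120,000) is divided into 2 shares of $60,000: Ulric and Qadir each take $60,000.
Reuben's share ($120,000) passes entirely to Verity.
Adaeze's share ($120,000) is divided into 2 shares of $60,000: Farrukh and Chioma each take $60,000.

Eira: $864,000; Ulric: $60,000; Qadir: $60,000; Fenna: $120,000; Freya: $120,000; Jakob: $120,000; Kenji: $120,000; Bilal: $120,000; Florian: $120,000; Jovan: $120,000; Verity: $120,000; Oona: $120,000; Farrukh: $60,000; Chioma: $60,000; Yolanda: $120,000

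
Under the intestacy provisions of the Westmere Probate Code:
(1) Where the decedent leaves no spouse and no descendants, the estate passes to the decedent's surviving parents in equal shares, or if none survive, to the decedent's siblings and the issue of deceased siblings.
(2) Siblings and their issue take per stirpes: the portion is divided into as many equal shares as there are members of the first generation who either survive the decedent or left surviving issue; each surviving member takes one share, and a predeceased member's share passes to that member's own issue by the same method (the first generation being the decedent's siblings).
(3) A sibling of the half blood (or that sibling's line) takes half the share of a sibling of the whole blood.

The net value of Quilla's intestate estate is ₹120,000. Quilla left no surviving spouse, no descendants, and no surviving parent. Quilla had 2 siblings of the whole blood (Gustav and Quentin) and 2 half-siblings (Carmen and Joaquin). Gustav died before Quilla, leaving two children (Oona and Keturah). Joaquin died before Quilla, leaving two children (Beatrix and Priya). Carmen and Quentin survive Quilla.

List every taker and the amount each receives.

Carmen: ₹20,000; Oona: ₹20,000; Keturah: ₹20,000; Quentin: ₹40,000; Beatrix: ₹10,000; Priya: ₹10,000

The entire ₹120,000 passes to the siblings and their issue.
Counting each half-blood sibling's line as half a unit, there are 3 units in ₹120,000, so one unit is ₹40,000. Whole-blood lines (Gustav and Quentin) take ₹40,000 each; half-blood lines (Carmen and Joaquin) take ₹20,000 each.
Gustav's share (₹40,000) is divided into 2 shares of ₹20,000: Oona and Keturah each take ₹20,000.
Joaquin's share (₹20,000) is divided into 2 shares of ₹10,000: Beatrix and Priya each take ₹10,000.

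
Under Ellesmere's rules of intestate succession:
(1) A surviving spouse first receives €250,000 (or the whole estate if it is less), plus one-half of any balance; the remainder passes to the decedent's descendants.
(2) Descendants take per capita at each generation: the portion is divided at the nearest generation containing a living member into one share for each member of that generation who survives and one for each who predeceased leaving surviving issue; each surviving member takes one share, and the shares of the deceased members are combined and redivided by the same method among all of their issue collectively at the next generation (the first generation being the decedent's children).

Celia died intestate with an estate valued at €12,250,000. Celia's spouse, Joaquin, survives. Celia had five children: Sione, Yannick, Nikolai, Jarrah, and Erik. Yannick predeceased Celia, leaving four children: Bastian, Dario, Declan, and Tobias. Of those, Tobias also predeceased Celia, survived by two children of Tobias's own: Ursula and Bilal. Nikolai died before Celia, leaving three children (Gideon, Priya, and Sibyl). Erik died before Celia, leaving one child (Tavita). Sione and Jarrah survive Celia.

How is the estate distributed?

Joaquin: €6,250,000; Sione: €1,200,000; Bastian: €450,000; Dario: €450,000; Declan: €450,000; Ursula: €225,000; Bilal: €225,000; Gideon: €450,000; Priya: €450,000; Sibyl: €450,000; Jarrah: €1,200,000; Tavita: €450,000

Joaquin first takes €250,000, leaving a balance of €12,000,000. Joaquin then takes one-half of the balance (€6,000,000), for a total of €6,250,000. The remaining €6,000,000 passes to the descendants.
The descendants' portion (€6,000,000) is divided at the children's generation into 5 shares of €1,200,000. Sione and Jarrah each take €1,200,000. The 3 shares of the deceased (Yannick, Nikolai, and Erik) are combined into a pool of €3,600,000.
That pool (€3,600,000) is divided at the grandchildren's generation into 8 shares of €450,000. Bastian, Dario, Declan, Gideon, Priya, Sibyl, and Tavita each take €450,000. The remaining share for the deceased Tobias (€450,000) is carried to the next generation.
That pool (€450,000) is divided at the great-grandchildren's generation equally among Ursula and Bilal: €225,000 each.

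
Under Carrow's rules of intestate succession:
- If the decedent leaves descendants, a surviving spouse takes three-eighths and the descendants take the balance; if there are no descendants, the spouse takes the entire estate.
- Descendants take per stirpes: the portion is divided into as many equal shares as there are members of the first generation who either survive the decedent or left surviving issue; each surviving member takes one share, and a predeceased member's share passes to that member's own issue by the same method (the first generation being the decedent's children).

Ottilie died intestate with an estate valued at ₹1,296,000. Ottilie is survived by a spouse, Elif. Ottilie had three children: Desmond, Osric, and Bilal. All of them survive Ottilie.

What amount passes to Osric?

Osric receives ₹270,000.

Elif takes three-eighths of ₹1,296,000 = ₹486,000. The remaining ₹810,000 passes to the descendants.
The descendants' portion (₹810,000) is divided into 3 shares of ₹270,000: Desmond, Osric, and Bilal each take ₹270,000.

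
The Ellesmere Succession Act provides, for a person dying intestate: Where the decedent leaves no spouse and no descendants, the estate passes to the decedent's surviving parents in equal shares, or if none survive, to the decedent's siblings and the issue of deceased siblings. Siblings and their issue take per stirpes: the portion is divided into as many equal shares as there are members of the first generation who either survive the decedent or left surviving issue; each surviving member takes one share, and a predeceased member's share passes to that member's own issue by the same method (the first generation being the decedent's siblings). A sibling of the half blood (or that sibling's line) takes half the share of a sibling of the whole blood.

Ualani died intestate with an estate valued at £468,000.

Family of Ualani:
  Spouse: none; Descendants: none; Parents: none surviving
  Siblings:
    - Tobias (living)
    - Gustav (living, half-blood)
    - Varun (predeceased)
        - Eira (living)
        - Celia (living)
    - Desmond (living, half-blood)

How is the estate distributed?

Tobias: £156,000; Gustav: £78,000; Eira: £78,000; Celia: £78,000; Desmond: £78,000

The entire £468,000 passes to the siblings and their issue.
Counting each half-blood sibling's line as half a unit, there are 3 units in £468,000, so one unit is £156,000. Whole-blood lines (Tobias and Varun) take £156,000 each; half-blood lines (Gustav and Desmond) take £78,000 each.
Varun's share (£156,000) is divided into 2 shares of £78,000: Eira and Celia each take £78,000.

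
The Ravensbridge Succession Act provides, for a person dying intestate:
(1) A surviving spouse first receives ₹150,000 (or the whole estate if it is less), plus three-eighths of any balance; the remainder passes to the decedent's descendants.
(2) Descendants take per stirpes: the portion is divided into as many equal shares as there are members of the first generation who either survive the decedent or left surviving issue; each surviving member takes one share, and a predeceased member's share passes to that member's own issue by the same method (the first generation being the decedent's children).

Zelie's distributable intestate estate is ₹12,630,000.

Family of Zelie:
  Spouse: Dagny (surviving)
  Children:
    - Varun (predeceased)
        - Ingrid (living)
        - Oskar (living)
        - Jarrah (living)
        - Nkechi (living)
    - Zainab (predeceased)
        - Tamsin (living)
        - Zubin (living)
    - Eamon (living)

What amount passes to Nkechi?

Dagny first takes ₹150,000, leaving a balance of ₹12,480,000. Dagny then takes three-eighths of the balance (₹4,680,000), for a total of ₹4,830,000. The remaining ₹7,800,000 passes to the descendants.
The descendants' portion (₹7,800,000) is divided into 3 shares of ₹2,600,000: Eamon takes ₹2,600,000; Varun's ₹2,600,000 share passes to Varun's issue; Zainab's ₹2,600,000 share passes to Zainab's issue.
Varun's share (₹2,600,000) is divided into 4 shares of ₹650,000: Ingrid, Oskar, Jarrah, and Nkechi each take ₹650,000.
Zainab's share (₹2,600,000) is divided into 2 shares of ₹1,300,000: Tamsin and Zubin each take ₹1,300,000.

Nkechi receives ₹650,000.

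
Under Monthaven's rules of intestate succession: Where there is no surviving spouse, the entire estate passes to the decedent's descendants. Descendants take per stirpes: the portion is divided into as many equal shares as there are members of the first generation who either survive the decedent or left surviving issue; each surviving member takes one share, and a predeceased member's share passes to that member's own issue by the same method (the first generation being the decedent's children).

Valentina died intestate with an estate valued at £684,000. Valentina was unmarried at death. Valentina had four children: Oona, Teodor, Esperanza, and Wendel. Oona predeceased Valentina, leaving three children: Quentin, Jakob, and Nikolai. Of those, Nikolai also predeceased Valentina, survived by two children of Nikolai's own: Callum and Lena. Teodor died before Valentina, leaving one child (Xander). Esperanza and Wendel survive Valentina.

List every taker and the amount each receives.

The entire £684,000 passes to the descendants.
That amount (£684,000) is divided into 4 shares of £171,000: Esperanza and Wendel each take £171,000; Oona's £171,000 share passes to Oona's issue; Teodor's £171,000 share passes to Teodor's issue.
Oona's share (£171,000) is divided into 3 shares of £57,000: Quentin and Jakob each take £57,000; Nikolai's £57,000 share passes to Nikolai's issue.
Nikolai's share (£57,000) is divided into 2 shares of £28,500: Callum and Lena each take £28,500.
Teodor's share (£171,000) passes entirely to Xander.

Quentin: £57,000; Jakob: £57,000; Callum: £28,500; Lena: £28,500; Xander: £171,000; Esperanza: £171,000; Wendel: £171,000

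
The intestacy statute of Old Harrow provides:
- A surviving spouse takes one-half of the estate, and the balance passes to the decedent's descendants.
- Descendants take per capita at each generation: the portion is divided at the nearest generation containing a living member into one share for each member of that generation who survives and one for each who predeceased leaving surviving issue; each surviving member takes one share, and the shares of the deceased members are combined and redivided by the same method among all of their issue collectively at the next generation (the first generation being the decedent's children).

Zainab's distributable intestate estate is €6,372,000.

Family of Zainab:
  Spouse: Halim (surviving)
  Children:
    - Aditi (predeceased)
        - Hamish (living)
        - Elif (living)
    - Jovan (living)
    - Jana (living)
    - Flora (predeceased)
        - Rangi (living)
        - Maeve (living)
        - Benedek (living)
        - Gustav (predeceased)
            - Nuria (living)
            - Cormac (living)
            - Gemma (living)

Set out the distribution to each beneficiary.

Halim takes one-half of €6,372,000 = €3,186,000. The remaining €3,186,000 passes to the descendants.
The descendants' portion (€3,186,000) is divided at the children's generation into 4 shares of €796,500. Jovan and Jana each take €796,500. The 2 shares of the deceased (Aditi and Flora) are combined into a pool of €1,593,000.
That pool (€1,593,000) is divided at the grandchildren's generation into 6 shares of €265,500. Hamish, Elif, Rangi, Maeve, and Benedek each take €265,500. The remaining share for the deceased Gustav (€265,500) is carried to the next generation.
That pool (€265,500) is divided at the great-grandchildren's generation equally among Nuria, Cormac, and Gemma: €88,500 each.

Halim: €3,186,000; Hamish: €265,500; Elif: €265,500; Jovan: €796,500; Jana: €796,500; Rangi: €265,500; Maeve: €265,500; Benedek: €265,500; Nuria: €88,500; Cormac: €88,500; Gemma: €88,500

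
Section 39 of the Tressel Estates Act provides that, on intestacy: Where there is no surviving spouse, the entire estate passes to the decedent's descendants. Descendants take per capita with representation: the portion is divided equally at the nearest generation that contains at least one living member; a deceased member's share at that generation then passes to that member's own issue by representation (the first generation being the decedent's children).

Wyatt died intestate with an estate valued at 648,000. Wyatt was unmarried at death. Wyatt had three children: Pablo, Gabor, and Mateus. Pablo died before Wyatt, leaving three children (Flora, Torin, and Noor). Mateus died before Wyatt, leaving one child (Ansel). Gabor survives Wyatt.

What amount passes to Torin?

The entire 648,000 passes to the descendants.
That amount (648,000) is divided into 3 shares of 216,000: Gabor takes 216,000; Pablo's 216,000 share passes to Pablo's issue; Mateus's 216,000 share passes to Mateus's issue.
Pablo's share (216,000) is divided into 3 shares of 72,000: Flora, Torin, and Noor each take 72,000.
Mateus's share (216,000) passes entirely to Ansel.

Torin receives 72,000.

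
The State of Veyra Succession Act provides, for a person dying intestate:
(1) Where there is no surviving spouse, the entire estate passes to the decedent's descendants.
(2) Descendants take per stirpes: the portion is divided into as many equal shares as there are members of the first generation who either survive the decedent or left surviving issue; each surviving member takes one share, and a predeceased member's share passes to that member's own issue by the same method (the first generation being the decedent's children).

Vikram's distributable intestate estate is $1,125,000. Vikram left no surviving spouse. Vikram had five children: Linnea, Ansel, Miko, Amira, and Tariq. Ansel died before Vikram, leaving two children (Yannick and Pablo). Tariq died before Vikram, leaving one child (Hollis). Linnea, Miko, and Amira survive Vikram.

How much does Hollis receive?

The entire $1,125,000 passes to the descendants.
That amount ($1,125,000) is divided into 5 shares of $225,000: Linnea, Miko, and Amira each take $225,000; Ansel's $225,000 share passes to Ansel's issue; Tariq's $225,000 share passes to Tariq's issue.
Ansel's share ($225,000) is divided into 2 shares of $112,500: Yannick and Pablo each take $112,500.
Tariq's share ($225,000) passes entirely to Hollis.

Hollis receives $225,000.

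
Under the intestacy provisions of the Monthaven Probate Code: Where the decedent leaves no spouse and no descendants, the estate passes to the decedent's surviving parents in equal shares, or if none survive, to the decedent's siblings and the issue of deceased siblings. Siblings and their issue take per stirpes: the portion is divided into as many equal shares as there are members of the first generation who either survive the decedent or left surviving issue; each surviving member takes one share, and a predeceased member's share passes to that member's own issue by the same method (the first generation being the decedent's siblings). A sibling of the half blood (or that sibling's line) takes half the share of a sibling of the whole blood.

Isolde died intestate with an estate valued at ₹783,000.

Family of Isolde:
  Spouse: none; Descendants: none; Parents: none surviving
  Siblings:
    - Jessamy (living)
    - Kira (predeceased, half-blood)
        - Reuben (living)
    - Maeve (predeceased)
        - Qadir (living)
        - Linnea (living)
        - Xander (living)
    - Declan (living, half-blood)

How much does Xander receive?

The entire ₹783,000 passes to the siblings and their issue.
Counting each half-blood sibling's line as half a unit, there are 3 units in ₹783,000, so one unit is ₹261,000. Whole-blood lines (Jessamy and Maeve) take ₹261,000 each; half-blood lines (Kira and Declan) take ₹130,500 each.
Kira's share (₹130,500) passes entirely to Reuben.
Maeve's share (₹261,000) is divided into 3 shares of ₹87,000: Qadir, Linnea, and Xander each take ₹87,000.

Xander receives ₹87,000.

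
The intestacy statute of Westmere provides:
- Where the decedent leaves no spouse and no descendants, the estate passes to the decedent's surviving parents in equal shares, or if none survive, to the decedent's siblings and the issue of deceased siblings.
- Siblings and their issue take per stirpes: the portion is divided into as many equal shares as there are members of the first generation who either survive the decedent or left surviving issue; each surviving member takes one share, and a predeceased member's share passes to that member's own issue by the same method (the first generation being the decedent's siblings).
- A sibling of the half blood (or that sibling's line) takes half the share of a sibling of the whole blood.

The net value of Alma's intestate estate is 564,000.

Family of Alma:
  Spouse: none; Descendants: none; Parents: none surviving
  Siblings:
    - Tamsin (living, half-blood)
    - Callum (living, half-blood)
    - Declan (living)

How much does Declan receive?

The entire 564,000 passes to the siblings and their issue.
Counting each half-blood sibling's line as half a unit, there are 2 units in 564,000, so one unit is 282,000. Whole-blood lines (Declan) take 282,000 each; half-blood lines (Tamsin and Callum) take 141,000 each.

Declan receives 282,000.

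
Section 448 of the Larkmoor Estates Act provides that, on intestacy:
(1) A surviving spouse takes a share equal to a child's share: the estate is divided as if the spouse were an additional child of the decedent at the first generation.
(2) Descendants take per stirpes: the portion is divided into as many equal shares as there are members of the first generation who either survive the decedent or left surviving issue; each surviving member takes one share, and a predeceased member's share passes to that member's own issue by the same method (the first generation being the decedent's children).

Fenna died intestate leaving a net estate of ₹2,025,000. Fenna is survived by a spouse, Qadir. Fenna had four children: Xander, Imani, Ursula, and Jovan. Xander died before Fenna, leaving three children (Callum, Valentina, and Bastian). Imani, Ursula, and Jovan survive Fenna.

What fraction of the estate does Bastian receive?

Bastian receives 1/15 of the estate.

The spouse counts as an additional share at the children's level, so there are 5 primary shares of ₹405,000. Qadir takes one such share (₹405,000).
The children's combined portion (₹1,620,000) is divided into 4 shares of ₹405,000: Imani, Ursula, and Jovan each take ₹405,000; Xander's ₹405,000 share passes to Xander's issue.
Xander's share (₹405,000) is divided into 3 shares of ₹135,000: Callum, Valentina, and Bastian each take ₹135,000.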